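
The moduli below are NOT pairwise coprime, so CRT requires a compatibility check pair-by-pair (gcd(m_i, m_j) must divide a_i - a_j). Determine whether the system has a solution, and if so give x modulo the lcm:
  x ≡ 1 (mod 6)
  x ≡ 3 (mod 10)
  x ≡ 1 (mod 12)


Moduli 6, 10, 12 are not pairwise coprime, so CRT works modulo lcm(m_i) when all pairwise compatibility conditions hold.
Pairwise compatibility: gcd(m_i, m_j) must divide a_i - a_j for every pair.
Merge one congruence at a time:
  Start: x ≡ 1 (mod 6).
  Combine with x ≡ 3 (mod 10): gcd(6, 10) = 2; 3 - 1 = 2, which IS divisible by 2, so compatible.
    Write x = 1 + 6·t and substitute into x ≡ 3 (mod 10): 6·t ≡ 3 − 1 = 2 (mod 10).
    Divide the congruence (and modulus) by g = 2: 3·t ≡ 1 (mod 5).
    The inverse of 3 mod 5 is 2 (since 3·2 = 6 = 1·5 + 1), so t ≡ 2·1 = 2 ≡ 2 (mod 5).
    Then x = 1 + 6·2 = 13, valid modulo lcm(6, 10) = 30: x ≡ 13 (mod 30).
  Combine with x ≡ 1 (mod 12): gcd(30, 12) = 6; 1 - 13 = -12, which IS divisible by 6, so compatible.
    Write x = 13 + 30·t and substitute into x ≡ 1 (mod 12): 30·t ≡ 1 − 13 = -12 (mod 12).
    Divide the congruence (and modulus) by g = 6: 5·t ≡ -2 (mod 2).
    Reduce coefficients mod 2: 1·t ≡ 0 (mod 2).
    So t ≡ 0 (mod 2).
    Then x = 13 + 30·0 = 13, valid modulo lcm(30, 12) = 60: x ≡ 13 (mod 60).
Verify: 13 mod 6 = 1, 13 mod 10 = 3, 13 mod 12 = 1.

x ≡ 13 (mod 60).


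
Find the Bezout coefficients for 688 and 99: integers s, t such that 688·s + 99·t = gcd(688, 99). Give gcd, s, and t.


Euclidean algorithm on (688, 99) — divide until remainder is 0:
  688 = 6 · 99 + 94
  99 = 1 · 94 + 5
  94 = 18 · 5 + 4
  5 = 1 · 4 + 1
  4 = 4 · 1 + 0
gcd(688, 99) = 1.
Track Bezout coefficients alongside the remainders: start with r₀ = 688 = a·1 + b·0 (s = 1, t = 0) and r₁ = 99 = a·0 + b·1 (s = 0, t = 1); each new remainder r_{k+1} = r_{k-1} − q_k·r_k inherits s_{k+1} = s_{k-1} − q_k·s_k, t_{k+1} = t_{k-1} − q_k·t_k, so r_k = a·s_k + b·t_k at every step:
  q = 6: r = 94, s = 1 − 6·0 = 1, t = 0 − 6·1 = -6  (check: 688·1 + 99·(-6) = 94)
  q = 1: r = 5, s = 0 − 1·1 = -1, t = 1 − 1·(-6) = 7  (check: 688·(-1) + 99·7 = 5)
  q = 18: r = 4, s = 1 − 18·(-1) = 19, t = -6 − 18·7 = -132  (check: 688·19 + 99·(-132) = 4)
  q = 1: r = 1, s = -1 − 1·19 = -20, t = 7 − 1·(-132) = 139  (check: 688·(-20) + 99·139 = 1)
The row with r = 1 (the gcd) gives the Bezout coefficients s = -20, t = 139.
Result: 688 · (-20) + 99 · (139) = 1.

gcd(688, 99) = 1; s = -20, t = 139 (check: 688·(-20) + 99·139 = 1).


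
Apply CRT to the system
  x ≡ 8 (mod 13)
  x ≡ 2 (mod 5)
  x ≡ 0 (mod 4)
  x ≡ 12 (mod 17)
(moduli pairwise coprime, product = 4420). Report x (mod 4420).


Product of moduli M = 13 · 5 · 4 · 17 = 4420.
Merge one congruence at a time:
  Start: x ≡ 8 (mod 13).
  Combine with x ≡ 2 (mod 5); new modulus lcm = 65.
    Write x = 8 + 13·t and substitute into x ≡ 2 (mod 5): 13·t ≡ 2 − 8 = -6 (mod 5).
    Reduce coefficients mod 5: 3·t ≡ 4 (mod 5).
    The inverse of 3 mod 5 is 2 (since 3·2 = 6 = 1·5 + 1), so t ≡ 2·4 = 8 ≡ 3 (mod 5).
    Then x = 8 + 13·3 = 47, valid modulo lcm(13, 5) = 65: x ≡ 47 (mod 65).
  Combine with x ≡ 0 (mod 4); new modulus lcm = 260.
    Write x = 47 + 65·t and substitute into x ≡ 0 (mod 4): 65·t ≡ 0 − 47 = -47 (mod 4).
    Reduce coefficients mod 4: 1·t ≡ 1 (mod 4).
    So t ≡ 1 (mod 4).
    Then x = 47 + 65·1 = 112, valid modulo lcm(65, 4) = 260: x ≡ 112 (mod 260).
  Combine with x ≡ 12 (mod 17); new modulus lcm = 4420.
    Write x = 112 + 260·t and substitute into x ≡ 12 (mod 17): 260·t ≡ 12 − 112 = -100 (mod 17).
    Reduce coefficients mod 17: 5·t ≡ 2 (mod 17).
    The inverse of 5 mod 17 is 7 (since 5·7 = 35 = 2·17 + 1), so t ≡ 7·2 = 14 ≡ 14 (mod 17).
    Then x = 112 + 260·14 = 3752, valid modulo lcm(260, 17) = 4420: x ≡ 3752 (mod 4420).
Verify against each original: 3752 mod 13 = 8, 3752 mod 5 = 2, 3752 mod 4 = 0, 3752 mod 17 = 12.

x ≡ 3752 (mod 4420).


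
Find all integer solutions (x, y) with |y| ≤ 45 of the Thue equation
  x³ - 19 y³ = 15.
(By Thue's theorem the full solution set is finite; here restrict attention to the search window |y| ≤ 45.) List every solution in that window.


The equation is x³ - 19y³ = 15. For fixed y, x³ = 19·y³ + 15, so a solution requires the RHS to be a perfect cube.
Strategy: iterate y from -45 to 45, compute RHS = 19·y³ + 15, and check whether it is a (positive or negative) perfect cube.
Check small values of y:
  y = 0: RHS = 15 is not a perfect cube.
  y = 1: RHS = 34 is not a perfect cube.
  y = -1: RHS = -4 is not a perfect cube.
  y = 2: RHS = 167 is not a perfect cube.
  y = -2: RHS = -137 is not a perfect cube.
  y = 3: RHS = 528 is not a perfect cube.
  y = -3: RHS = -498 is not a perfect cube.
Continuing the search up to |y| = 45 finds no solutions either.
No (x, y) in the scanned range satisfies the equation.

No integer solutions with |y| ≤ 45.


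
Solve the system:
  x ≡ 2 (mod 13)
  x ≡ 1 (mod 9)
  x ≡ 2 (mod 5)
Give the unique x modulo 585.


Moduli 13, 9, 5 are pairwise coprime; by CRT there is a unique solution modulo M = 13 · 9 · 5 = 585.
Solve pairwise, accumulating the modulus:
  Start with x ≡ 2 (mod 13).
  Combine with x ≡ 1 (mod 9): since gcd(13, 9) = 1, we get a unique residue mod 117.
    Write x = 2 + 13·t and substitute into x ≡ 1 (mod 9): 13·t ≡ 1 − 2 = -1 (mod 9).
    Reduce coefficients mod 9: 4·t ≡ 8 (mod 9).
    The inverse of 4 mod 9 is 7 (since 4·7 = 28 = 3·9 + 1), so t ≡ 7·8 = 56 ≡ 2 (mod 9).
    Then x = 2 + 13·2 = 28, valid modulo lcm(13, 9) = 117: x ≡ 28 (mod 117).
  Combine with x ≡ 2 (mod 5): since gcd(117, 5) = 1, we get a unique residue mod 585.
    Write x = 28 + 117·t and substitute into x ≡ 2 (mod 5): 117·t ≡ 2 − 28 = -26 (mod 5).
    Reduce coefficients mod 5: 2·t ≡ 4 (mod 5).
    The inverse of 2 mod 5 is 3 (since 2·3 = 6 = 1·5 + 1), so t ≡ 3·4 = 12 ≡ 2 (mod 5).
    Then x = 28 + 117·2 = 262, valid modulo lcm(117, 5) = 585: x ≡ 262 (mod 585).
Verify: 262 mod 13 = 2 ✓, 262 mod 9 = 1 ✓, 262 mod 5 = 2 ✓.

x ≡ 262 (mod 585).


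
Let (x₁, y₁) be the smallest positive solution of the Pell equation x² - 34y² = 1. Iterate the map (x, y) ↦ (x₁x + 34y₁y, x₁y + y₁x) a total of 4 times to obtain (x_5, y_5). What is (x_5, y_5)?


Step 1: Find the fundamental solution (x₁, y₁) of x² - 34y² = 1.
  Expand √34 as a continued fraction. a₀ = ⌊√34⌋ = 5; iterate m_{k+1} = d_k·a_k − m_k, d_{k+1} = (34 − m_{k+1}²)/d_k, a_{k+1} = ⌊(a₀ + m_{k+1})/d_{k+1}⌋ (starting m₀ = 0, d₀ = 1), with convergents p_k = a_k·p_{k-1} + p_{k-2}, q_k = a_k·q_{k-1} + q_{k-2} (p₋₁ = 1, q₋₁ = 0):
  k = 0: a₀ = 5; p₀/q₀ = 5/1; p₀² − 34·q₀² = 25 − 34 = -9.
  k = 1: m = 5, d = 9, a = ⌊(5 + 5)/9⌋ = 1; p/q = (1·5 + 1)/(1·1 + 0) = 6/1; p² − 34·q² = 36 − 34 = 2.
  k = 2: m = 4, d = 2, a = ⌊(5 + 4)/2⌋ = 4; p/q = (4·6 + 5)/(4·1 + 1) = 29/5; p² − 34·q² = 841 − 850 = -9.
  k = 3: m = 4, d = 9, a = ⌊(5 + 4)/9⌋ = 1; p/q = (1·29 + 6)/(1·5 + 1) = 35/6; p² − 34·q² = 1225 − 1224 = 1.
  The first convergent with p² − 34·q² = 1 gives the fundamental solution (x₁, y₁) = (35, 6).
Step 2: Apply the recurrence (x_{n+1}, y_{n+1}) = (x₁x_n + 34y₁y_n, x₁y_n + y₁x_n) repeatedly.
  From (x_1, y_1) = (35, 6): x_2 = 35·35 + 34·6·6 = 2449; y_2 = 35·6 + 6·35 = 420.
  From (x_2, y_2) = (2449, 420): x_3 = 35·2449 + 34·6·420 = 171395; y_3 = 35·420 + 6·2449 = 29394.
  From (x_3, y_3) = (171395, 29394): x_4 = 35·171395 + 34·6·29394 = 11995201; y_4 = 35·29394 + 6·171395 = 2057160.
  From (x_4, y_4) = (11995201, 2057160): x_5 = 35·11995201 + 34·6·2057160 = 839492675; y_5 = 35·2057160 + 6·11995201 = 143971806.
Step 3: Verify x_5² - 34·y_5² = 704747951378655625 - 704747951378655624 = 1 (should be 1). ✓

(x_1, y_1) = (35, 6); (x_5, y_5) = (839492675, 143971806).


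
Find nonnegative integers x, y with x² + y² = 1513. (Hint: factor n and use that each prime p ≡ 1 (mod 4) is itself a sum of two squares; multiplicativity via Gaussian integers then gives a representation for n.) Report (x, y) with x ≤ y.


Step 1: Factor n = 1513 = 17 · 89.
Step 2: Check the mod-4 condition on each prime factor: 17 ≡ 1 (mod 4), exponent 1; 89 ≡ 1 (mod 4), exponent 1.
All primes ≡ 3 (mod 4) appear to even exponent (or don't appear), so by the two-squares theorem n IS expressible as a sum of two squares.
Step 3: Build a representation. Here n = 17 · 89 is a product of primes ≡ 1 (mod 4). Each prime p ≡ 1 (mod 4) is itself a sum of two squares; find a² by testing p − a² for a perfect square:
  17: 17 − 1² = 16 = 4² ⇒ 17 = 1² + 4².
  89: 89 − 1² = 88, 89 − 2² = 85, 89 − 3² = 80, 89 − 4² = 73, 89 − 5² = 64 = 8² ⇒ 89 = 5² + 8².
  Combine using the Brahmagupta–Fibonacci identity (a² + b²)(c² + d²) = (ac − bd)² + (ad + bc)² = (ac + bd)² + (ad − bc)²:
  17 · 89 = 1513: from (1² + 4²)(5² + 8²), take (1·5 − 4·8, 1·8 + 4·5) = (5 − 32, 8 + 20) = (-27, 28); dropping signs (only squares matter) gives (27, 28); check 27² + 28² = 729 + 784 = 1513 ✓.
Step 4: Order so x ≤ y and verify: 27² + 28² = 729 + 784 = 1513 = n. ✓

n = 1513 = 27² + 28² (one valid representation with x ≤ y).


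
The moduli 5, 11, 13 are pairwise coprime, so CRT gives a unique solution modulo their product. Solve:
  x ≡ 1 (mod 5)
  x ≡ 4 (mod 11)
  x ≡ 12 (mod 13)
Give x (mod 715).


Moduli 5, 11, 13 are pairwise coprime; by CRT there is a unique solution modulo M = 5 · 11 · 13 = 715.
Solve pairwise, accumulating the modulus:
  Start with x ≡ 1 (mod 5).
  Combine with x ≡ 4 (mod 11): since gcd(5, 11) = 1, we get a unique residue mod 55.
    Write x = 1 + 5·t and substitute into x ≡ 4 (mod 11): 5·t ≡ 4 − 1 = 3 (mod 11).
    The inverse of 5 mod 11 is 9 (since 5·9 = 45 = 4·11 + 1), so t ≡ 9·3 = 27 ≡ 5 (mod 11).
    Then x = 1 + 5·5 = 26, valid modulo lcm(5, 11) = 55: x ≡ 26 (mod 55).
  Combine with x ≡ 12 (mod 13): since gcd(55, 13) = 1, we get a unique residue mod 715.
    Write x = 26 + 55·t and substitute into x ≡ 12 (mod 13): 55·t ≡ 12 − 26 = -14 (mod 13).
    Reduce coefficients mod 13: 3·t ≡ 12 (mod 13).
    The inverse of 3 mod 13 is 9 (since 3·9 = 27 = 2·13 + 1), so t ≡ 9·12 = 108 ≡ 4 (mod 13).
    Then x = 26 + 55·4 = 246, valid modulo lcm(55, 13) = 715: x ≡ 246 (mod 715).
Verify: 246 mod 5 = 1 ✓, 246 mod 11 = 4 ✓, 246 mod 13 = 12 ✓.

x ≡ 246 (mod 715).


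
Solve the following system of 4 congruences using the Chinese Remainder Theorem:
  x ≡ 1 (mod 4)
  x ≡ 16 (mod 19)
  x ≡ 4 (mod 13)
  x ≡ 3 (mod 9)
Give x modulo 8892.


Product of moduli M = 4 · 19 · 13 · 9 = 8892.
Merge one congruence at a time:
  Start: x ≡ 1 (mod 4).
  Combine with x ≡ 16 (mod 19); new modulus lcm = 76.
    Write x = 1 + 4·t and substitute into x ≡ 16 (mod 19): 4·t ≡ 16 − 1 = 15 (mod 19).
    The inverse of 4 mod 19 is 5 (since 4·5 = 20 = 1·19 + 1), so t ≡ 5·15 = 75 ≡ 18 (mod 19).
    Then x = 1 + 4·18 = 73, valid modulo lcm(4, 19) = 76: x ≡ 73 (mod 76).
  Combine with x ≡ 4 (mod 13); new modulus lcm = 988.
    Write x = 73 + 76·t and substitute into x ≡ 4 (mod 13): 76·t ≡ 4 − 73 = -69 (mod 13).
    Reduce coefficients mod 13: 11·t ≡ 9 (mod 13).
    The inverse of 11 mod 13 is 6 (since 11·6 = 66 = 5·13 + 1), so t ≡ 6·9 = 54 ≡ 2 (mod 13).
    Then x = 73 + 76·2 = 225, valid modulo lcm(76, 13) = 988: x ≡ 225 (mod 988).
  Combine with x ≡ 3 (mod 9); new modulus lcm = 8892.
    Write x = 225 + 988·t and substitute into x ≡ 3 (mod 9): 988·t ≡ 3 − 225 = -222 (mod 9).
    Reduce coefficients mod 9: 7·t ≡ 3 (mod 9).
    The inverse of 7 mod 9 is 4 (since 7·4 = 28 = 3·9 + 1), so t ≡ 4·3 = 12 ≡ 3 (mod 9).
    Then x = 225 + 988·3 = 3189, valid modulo lcm(988, 9) = 8892: x ≡ 3189 (mod 8892).
Verify against each original: 3189 mod 4 = 1, 3189 mod 19 = 16, 3189 mod 13 = 4, 3189 mod 9 = 3.

x ≡ 3189 (mod 8892).


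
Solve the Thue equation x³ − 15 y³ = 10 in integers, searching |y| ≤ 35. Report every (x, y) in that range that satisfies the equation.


The equation is x³ - 15y³ = 10. For fixed y, x³ = 15·y³ + 10, so a solution requires the RHS to be a perfect cube.
Strategy: iterate y from -35 to 35, compute RHS = 15·y³ + 10, and check whether it is a (positive or negative) perfect cube.
Check small values of y:
  y = 0: RHS = 10 is not a perfect cube.
  y = 1: RHS = 25 is not a perfect cube.
  y = -1: RHS = -5 is not a perfect cube.
  y = 2: RHS = 130 is not a perfect cube.
  y = -2: RHS = -110 is not a perfect cube.
  y = 3: RHS = 415 is not a perfect cube.
  y = -3: RHS = -395 is not a perfect cube.
Continuing the search up to |y| = 35 finds no solutions either.
No (x, y) in the scanned range satisfies the equation.

No integer solutions with |y| ≤ 35.


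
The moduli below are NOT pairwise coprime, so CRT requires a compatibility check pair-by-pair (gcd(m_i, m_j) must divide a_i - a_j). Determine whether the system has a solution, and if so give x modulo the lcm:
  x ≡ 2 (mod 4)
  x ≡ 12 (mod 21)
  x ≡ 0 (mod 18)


Moduli 4, 21, 18 are not pairwise coprime, so CRT works modulo lcm(m_i) when all pairwise compatibility conditions hold.
Pairwise compatibility: gcd(m_i, m_j) must divide a_i - a_j for every pair.
Merge one congruence at a time:
  Start: x ≡ 2 (mod 4).
  Combine with x ≡ 12 (mod 21): gcd(4, 21) = 1; 12 - 2 = 10, which IS divisible by 1, so compatible.
    Write x = 2 + 4·t and substitute into x ≡ 12 (mod 21): 4·t ≡ 12 − 2 = 10 (mod 21).
    The inverse of 4 mod 21 is 16 (since 4·16 = 64 = 3·21 + 1), so t ≡ 16·10 = 160 ≡ 13 (mod 21).
    Then x = 2 + 4·13 = 54, valid modulo lcm(4, 21) = 84: x ≡ 54 (mod 84).
  Combine with x ≡ 0 (mod 18): gcd(84, 18) = 6; 0 - 54 = -54, which IS divisible by 6, so compatible.
    Write x = 54 + 84·t and substitute into x ≡ 0 (mod 18): 84·t ≡ 0 − 54 = -54 (mod 18).
    Divide the congruence (and modulus) by g = 6: 14·t ≡ -9 (mod 3).
    Reduce coefficients mod 3: 2·t ≡ 0 (mod 3).
    The inverse of 2 mod 3 is 2 (since 2·2 = 4 = 1·3 + 1), so t ≡ 2·0 = 0 ≡ 0 (mod 3).
    Then x = 54 + 84·0 = 54, valid modulo lcm(84, 18) = 252: x ≡ 54 (mod 252).
Verify: 54 mod 4 = 2, 54 mod 21 = 12, 54 mod 18 = 0.

x ≡ 54 (mod 252).


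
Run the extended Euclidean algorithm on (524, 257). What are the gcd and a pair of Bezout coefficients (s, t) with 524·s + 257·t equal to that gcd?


Euclidean algorithm on (524, 257) — divide until remainder is 0:
  524 = 2 · 257 + 10
  257 = 25 · 10 + 7
  10 = 1 · 7 + 3
  7 = 2 · 3 + 1
  3 = 3 · 1 + 0
gcd(524, 257) = 1.
Track Bezout coefficients alongside the remainders: start with r₀ = 524 = a·1 + b·0 (s = 1, t = 0) and r₁ = 257 = a·0 + b·1 (s = 0, t = 1); each new remainder r_{k+1} = r_{k-1} − q_k·r_k inherits s_{k+1} = s_{k-1} − q_k·s_k, t_{k+1} = t_{k-1} − q_k·t_k, so r_k = a·s_k + b·t_k at every step:
  q = 2: r = 10, s = 1 − 2·0 = 1, t = 0 − 2·1 = -2  (check: 524·1 + 257·(-2) = 10)
  q = 25: r = 7, s = 0 − 25·1 = -25, t = 1 − 25·(-2) = 51  (check: 524·(-25) + 257·51 = 7)
  q = 1: r = 3, s = 1 − 1·(-25) = 26, t = -2 − 1·51 = -53  (check: 524·26 + 257·(-53) = 3)
  q = 2: r = 1, s = -25 − 2·26 = -77, t = 51 − 2·(-53) = 157  (check: 524·(-77) + 257·157 = 1)
The row with r = 1 (the gcd) gives the Bezout coefficients s = -77, t = 157.
Result: 524 · (-77) + 257 · (157) = 1.

gcd(524, 257) = 1; s = -77, t = 157 (check: 524·(-77) + 257·157 = 1).


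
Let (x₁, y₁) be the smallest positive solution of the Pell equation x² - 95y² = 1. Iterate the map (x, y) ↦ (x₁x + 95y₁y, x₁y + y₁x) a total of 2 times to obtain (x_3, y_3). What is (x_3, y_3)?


Step 1: Find the fundamental solution (x₁, y₁) of x² - 95y² = 1.
  Expand √95 as a continued fraction. a₀ = ⌊√95⌋ = 9; iterate m_{k+1} = d_k·a_k − m_k, d_{k+1} = (95 − m_{k+1}²)/d_k, a_{k+1} = ⌊(a₀ + m_{k+1})/d_{k+1}⌋ (starting m₀ = 0, d₀ = 1), with convergents p_k = a_k·p_{k-1} + p_{k-2}, q_k = a_k·q_{k-1} + q_{k-2} (p₋₁ = 1, q₋₁ = 0):
  k = 0: a₀ = 9; p₀/q₀ = 9/1; p₀² − 95·q₀² = 81 − 95 = -14.
  k = 1: m = 9, d = 14, a = ⌊(9 + 9)/14⌋ = 1; p/q = (1·9 + 1)/(1·1 + 0) = 10/1; p² − 95·q² = 100 − 95 = 5.
  k = 2: m = 5, d = 5, a = ⌊(9 + 5)/5⌋ = 2; p/q = (2·10 + 9)/(2·1 + 1) = 29/3; p² − 95·q² = 841 − 855 = -14.
  k = 3: m = 5, d = 14, a = ⌊(9 + 5)/14⌋ = 1; p/q = (1·29 + 10)/(1·3 + 1) = 39/4; p² − 95·q² = 1521 − 1520 = 1.
  The first convergent with p² − 95·q² = 1 gives the fundamental solution (x₁, y₁) = (39, 4).
Step 2: Apply the recurrence (x_{n+1}, y_{n+1}) = (x₁x_n + 95y₁y_n, x₁y_n + y₁x_n) repeatedly.
  From (x_1, y_1) = (39, 4): x_2 = 39·39 + 95·4·4 = 3041; y_2 = 39·4 + 4·39 = 312.
  From (x_2, y_2) = (3041, 312): x_3 = 39·3041 + 95·4·312 = 237159; y_3 = 39·312 + 4·3041 = 24332.
Step 3: Verify x_3² - 95·y_3² = 56244391281 - 56244391280 = 1 (should be 1). ✓

(x_1, y_1) = (39, 4); (x_3, y_3) = (237159, 24332).


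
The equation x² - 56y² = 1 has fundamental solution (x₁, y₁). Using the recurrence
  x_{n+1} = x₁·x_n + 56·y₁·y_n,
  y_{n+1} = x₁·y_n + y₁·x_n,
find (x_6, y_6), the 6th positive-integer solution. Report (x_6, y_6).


Step 1: Find the fundamental solution (x₁, y₁) of x² - 56y² = 1.
  Expand √56 as a continued fraction. a₀ = ⌊√56⌋ = 7; iterate m_{k+1} = d_k·a_k − m_k, d_{k+1} = (56 − m_{k+1}²)/d_k, a_{k+1} = ⌊(a₀ + m_{k+1})/d_{k+1}⌋ (starting m₀ = 0, d₀ = 1), with convergents p_k = a_k·p_{k-1} + p_{k-2}, q_k = a_k·q_{k-1} + q_{k-2} (p₋₁ = 1, q₋₁ = 0):
  k = 0: a₀ = 7; p₀/q₀ = 7/1; p₀² − 56·q₀² = 49 − 56 = -7.
  k = 1: m = 7, d = 7, a = ⌊(7 + 7)/7⌋ = 2; p/q = (2·7 + 1)/(2·1 + 0) = 15/2; p² − 56·q² = 225 − 224 = 1.
  The first convergent with p² − 56·q² = 1 gives the fundamental solution (x₁, y₁) = (15, 2).
Step 2: Apply the recurrence (x_{n+1}, y_{n+1}) = (x₁x_n + 56y₁y_n, x₁y_n + y₁x_n) repeatedly.
  From (x_1, y_1) = (15, 2): x_2 = 15·15 + 56·2·2 = 449; y_2 = 15·2 + 2·15 = 60.
  From (x_2, y_2) = (449, 60): x_3 = 15·449 + 56·2·60 = 13455; y_3 = 15·60 + 2·449 = 1798.
  From (x_3, y_3) = (13455, 1798): x_4 = 15·13455 + 56·2·1798 = 403201; y_4 = 15·1798 + 2·13455 = 53880.
  From (x_4, y_4) = (403201, 53880): x_5 = 15·403201 + 56·2·53880 = 12082575; y_5 = 15·53880 + 2·403201 = 1614602.
  From (x_5, y_5) = (12082575, 1614602): x_6 = 15·12082575 + 56·2·1614602 = 362074049; y_6 = 15·1614602 + 2·12082575 = 48384180.
Step 3: Verify x_6² - 56·y_6² = 131097616959254401 - 131097616959254400 = 1 (should be 1). ✓

(x_1, y_1) = (15, 2); (x_6, y_6) = (362074049, 48384180).


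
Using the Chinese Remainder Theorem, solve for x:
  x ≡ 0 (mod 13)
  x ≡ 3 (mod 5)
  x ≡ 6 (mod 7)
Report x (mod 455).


Moduli 13, 5, 7 are pairwise coprime; by CRT there is a unique solution modulo M = 13 · 5 · 7 = 455.
Solve pairwise, accumulating the modulus:
  Start with x ≡ 0 (mod 13).
  Combine with x ≡ 3 (mod 5): since gcd(13, 5) = 1, we get a unique residue mod 65.
    Write x = 0 + 13·t and substitute into x ≡ 3 (mod 5): 13·t ≡ 3 − 0 = 3 (mod 5).
    Reduce coefficients mod 5: 3·t ≡ 3 (mod 5).
    The inverse of 3 mod 5 is 2 (since 3·2 = 6 = 1·5 + 1), so t ≡ 2·3 = 6 ≡ 1 (mod 5).
    Then x = 0 + 13·1 = 13, valid modulo lcm(13, 5) = 65: x ≡ 13 (mod 65).
  Combine with x ≡ 6 (mod 7): since gcd(65, 7) = 1, we get a unique residue mod 455.
    Write x = 13 + 65·t and substitute into x ≡ 6 (mod 7): 65·t ≡ 6 − 13 = -7 (mod 7).
    Reduce coefficients mod 7: 2·t ≡ 0 (mod 7).
    The inverse of 2 mod 7 is 4 (since 2·4 = 8 = 1·7 + 1), so t ≡ 4·0 = 0 ≡ 0 (mod 7).
    Then x = 13 + 65·0 = 13, valid modulo lcm(65, 7) = 455: x ≡ 13 (mod 455).
Verify: 13 mod 13 = 0 ✓, 13 mod 5 = 3 ✓, 13 mod 7 = 6 ✓.

x ≡ 13 (mod 455).


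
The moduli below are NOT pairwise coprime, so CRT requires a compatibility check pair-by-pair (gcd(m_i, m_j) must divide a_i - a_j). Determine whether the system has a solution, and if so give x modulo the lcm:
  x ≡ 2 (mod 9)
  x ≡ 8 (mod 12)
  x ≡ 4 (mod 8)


Moduli 9, 12, 8 are not pairwise coprime, so CRT works modulo lcm(m_i) when all pairwise compatibility conditions hold.
Pairwise compatibility: gcd(m_i, m_j) must divide a_i - a_j for every pair.
Merge one congruence at a time:
  Start: x ≡ 2 (mod 9).
  Combine with x ≡ 8 (mod 12): gcd(9, 12) = 3; 8 - 2 = 6, which IS divisible by 3, so compatible.
    Write x = 2 + 9·t and substitute into x ≡ 8 (mod 12): 9·t ≡ 8 − 2 = 6 (mod 12).
    Divide the congruence (and modulus) by g = 3: 3·t ≡ 2 (mod 4).
    The inverse of 3 mod 4 is 3 (since 3·3 = 9 = 2·4 + 1), so t ≡ 3·2 = 6 ≡ 2 (mod 4).
    Then x = 2 + 9·2 = 20, valid modulo lcm(9, 12) = 36: x ≡ 20 (mod 36).
  Combine with x ≡ 4 (mod 8): gcd(36, 8) = 4; 4 - 20 = -16, which IS divisible by 4, so compatible.
    Write x = 20 + 36·t and substitute into x ≡ 4 (mod 8): 36·t ≡ 4 − 20 = -16 (mod 8).
    Divide the congruence (and modulus) by g = 4: 9·t ≡ -4 (mod 2).
    Reduce coefficients mod 2: 1·t ≡ 0 (mod 2).
    So t ≡ 0 (mod 2).
    Then x = 20 + 36·0 = 20, valid modulo lcm(36, 8) = 72: x ≡ 20 (mod 72).
Verify: 20 mod 9 = 2, 20 mod 12 = 8, 20 mod 8 = 4.

x ≡ 20 (mod 72).


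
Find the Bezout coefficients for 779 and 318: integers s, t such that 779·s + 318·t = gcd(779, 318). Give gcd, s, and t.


Euclidean algorithm on (779, 318) — divide until remainder is 0:
  779 = 2 · 318 + 143
  318 = 2 · 143 + 32
  143 = 4 · 32 + 15
  32 = 2 · 15 + 2
  15 = 7 · 2 + 1
  2 = 2 · 1 + 0
gcd(779, 318) = 1.
Track Bezout coefficients alongside the remainders: start with r₀ = 779 = a·1 + b·0 (s = 1, t = 0) and r₁ = 318 = a·0 + b·1 (s = 0, t = 1); each new remainder r_{k+1} = r_{k-1} − q_k·r_k inherits s_{k+1} = s_{k-1} − q_k·s_k, t_{k+1} = t_{k-1} − q_k·t_k, so r_k = a·s_k + b·t_k at every step:
  q = 2: r = 143, s = 1 − 2·0 = 1, t = 0 − 2·1 = -2  (check: 779·1 + 318·(-2) = 143)
  q = 2: r = 32, s = 0 − 2·1 = -2, t = 1 − 2·(-2) = 5  (check: 779·(-2) + 318·5 = 32)
  q = 4: r = 15, s = 1 − 4·(-2) = 9, t = -2 − 4·5 = -22  (check: 779·9 + 318·(-22) = 15)
  q = 2: r = 2, s = -2 − 2·9 = -20, t = 5 − 2·(-22) = 49  (check: 779·(-20) + 318·49 = 2)
  q = 7: r = 1, s = 9 − 7·(-20) = 149, t = -22 − 7·49 = -365  (check: 779·149 + 318·(-365) = 1)
The row with r = 1 (the gcd) gives the Bezout coefficients s = 149, t = -365.
Result: 779 · (149) + 318 · (-365) = 1.

gcd(779, 318) = 1; s = 149, t = -365 (check: 779·149 + 318·(-365) = 1).


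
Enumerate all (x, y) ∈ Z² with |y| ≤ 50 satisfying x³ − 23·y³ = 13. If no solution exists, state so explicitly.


The equation is x³ - 23y³ = 13. For fixed y, x³ = 23·y³ + 13, so a solution requires the RHS to be a perfect cube.
Strategy: iterate y from -50 to 50, compute RHS = 23·y³ + 13, and check whether it is a (positive or negative) perfect cube.
Check small values of y:
  y = 0: RHS = 13 is not a perfect cube.
  y = 1: RHS = 36 is not a perfect cube.
  y = -1: RHS = -10 is not a perfect cube.
  y = 2: RHS = 197 is not a perfect cube.
  y = -2: RHS = -171 is not a perfect cube.
  y = 3: RHS = 634 is not a perfect cube.
  y = -3: RHS = -608 is not a perfect cube.
Continuing the search up to |y| = 50 finds no solutions either.
No (x, y) in the scanned range satisfies the equation.

No integer solutions with |y| ≤ 50.


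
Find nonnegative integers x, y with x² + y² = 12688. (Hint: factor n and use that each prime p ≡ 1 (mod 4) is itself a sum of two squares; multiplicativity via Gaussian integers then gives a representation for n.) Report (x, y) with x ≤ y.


Step 1: Factor n = 12688 = 2^4 · 13 · 61.
Step 2: Check the mod-4 condition on each prime factor: 2 = 2 (special); 13 ≡ 1 (mod 4), exponent 1; 61 ≡ 1 (mod 4), exponent 1.
All primes ≡ 3 (mod 4) appear to even exponent (or don't appear), so by the two-squares theorem n IS expressible as a sum of two squares.
Step 3: Build a representation. Group n = k² · m with k = 4 and m = 13 · 61 = 793 (a product of primes ≡ 1 (mod 4)); a representation of m scales to one of n via (k·x)² + (k·y)² = k²(x² + y²). Each prime p ≡ 1 (mod 4) is itself a sum of two squares; find a² by testing p − a² for a perfect square:
  13: 13 − 1² = 12, 13 − 2² = 9 = 3² ⇒ 13 = 2² + 3².
  61: 61 − 1² = 60, 61 − 2² = 57, 61 − 3² = 52, 61 − 4² = 45, 61 − 5² = 36 = 6² ⇒ 61 = 5² + 6².
  Combine using the Brahmagupta–Fibonacci identity (a² + b²)(c² + d²) = (ac − bd)² + (ad + bc)² = (ac + bd)² + (ad − bc)²:
  13 · 61 = 793: from (2² + 3²)(5² + 6²), take (2·5 − 3·6, 2·6 + 3·5) = (10 − 18, 12 + 15) = (-8, 27); dropping signs (only squares matter) gives (8, 27); check 8² + 27² = 64 + 729 = 793 ✓.
  Scale by k = 4: (4·8, 4·27) = (32, 108).
Step 4: Order so x ≤ y and verify: 32² + 108² = 1024 + 11664 = 12688 = n. ✓

n = 12688 = 32² + 108² (one valid representation with x ≤ y).


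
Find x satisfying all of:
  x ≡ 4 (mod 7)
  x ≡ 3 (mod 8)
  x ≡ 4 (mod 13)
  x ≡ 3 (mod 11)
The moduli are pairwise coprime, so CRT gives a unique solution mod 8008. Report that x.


Product of moduli M = 7 · 8 · 13 · 11 = 8008.
Merge one congruence at a time:
  Start: x ≡ 4 (mod 7).
  Combine with x ≡ 3 (mod 8); new modulus lcm = 56.
    Write x = 4 + 7·t and substitute into x ≡ 3 (mod 8): 7·t ≡ 3 − 4 = -1 (mod 8).
    Reduce coefficients mod 8: 7·t ≡ 7 (mod 8).
    The inverse of 7 mod 8 is 7 (since 7·7 = 49 = 6·8 + 1), so t ≡ 7·7 = 49 ≡ 1 (mod 8).
    Then x = 4 + 7·1 = 11, valid modulo lcm(7, 8) = 56: x ≡ 11 (mod 56).
  Combine with x ≡ 4 (mod 13); new modulus lcm = 728.
    Write x = 11 + 56·t and substitute into x ≡ 4 (mod 13): 56·t ≡ 4 − 11 = -7 (mod 13).
    Reduce coefficients mod 13: 4·t ≡ 6 (mod 13).
    The inverse of 4 mod 13 is 10 (since 4·10 = 40 = 3·13 + 1), so t ≡ 10·6 = 60 ≡ 8 (mod 13).
    Then x = 11 + 56·8 = 459, valid modulo lcm(56, 13) = 728: x ≡ 459 (mod 728).
  Combine with x ≡ 3 (mod 11); new modulus lcm = 8008.
    Write x = 459 + 728·t and substitute into x ≡ 3 (mod 11): 728·t ≡ 3 − 459 = -456 (mod 11).
    Reduce coefficients mod 11: 2·t ≡ 6 (mod 11).
    The inverse of 2 mod 11 is 6 (since 2·6 = 12 = 1·11 + 1), so t ≡ 6·6 = 36 ≡ 3 (mod 11).
    Then x = 459 + 728·3 = 2643, valid modulo lcm(728, 11) = 8008: x ≡ 2643 (mod 8008).
Verify against each original: 2643 mod 7 = 4, 2643 mod 8 = 3, 2643 mod 13 = 4, 2643 mod 11 = 3.

x ≡ 2643 (mod 8008).


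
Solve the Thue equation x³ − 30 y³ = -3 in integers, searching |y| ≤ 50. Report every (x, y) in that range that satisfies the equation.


The equation is x³ - 30y³ = -3. For fixed y, x³ = 30·y³ − 3, so a solution requires the RHS to be a perfect cube.
Strategy: iterate y from -50 to 50, compute RHS = 30·y³ − 3, and check whether it is a (positive or negative) perfect cube.
Check small values of y:
  y = 0: RHS = -3 is not a perfect cube.
  y = 1: RHS = 27 = (3)³ ⇒ x = 3 works.
  y = -1: RHS = -33 is not a perfect cube.
  y = 2: RHS = 237 is not a perfect cube.
  y = -2: RHS = -243 is not a perfect cube.
  y = 3: RHS = 807 is not a perfect cube.
  y = -3: RHS = -813 is not a perfect cube.
Continuing the search up to |y| = 50 finds no further solutions beyond those listed.
Collected solutions: (3, 1).

Solutions (with |y| ≤ 50): (3, 1).


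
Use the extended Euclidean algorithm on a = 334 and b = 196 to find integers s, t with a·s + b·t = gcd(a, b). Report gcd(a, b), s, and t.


Euclidean algorithm on (334, 196) — divide until remainder is 0:
  334 = 1 · 196 + 138
  196 = 1 · 138 + 58
  138 = 2 · 58 + 22
  58 = 2 · 22 + 14
  22 = 1 · 14 + 8
  14 = 1 · 8 + 6
  8 = 1 · 6 + 2
  6 = 3 · 2 + 0
gcd(334, 196) = 2.
Track Bezout coefficients alongside the remainders: start with r₀ = 334 = a·1 + b·0 (s = 1, t = 0) and r₁ = 196 = a·0 + b·1 (s = 0, t = 1); each new remainder r_{k+1} = r_{k-1} − q_k·r_k inherits s_{k+1} = s_{k-1} − q_k·s_k, t_{k+1} = t_{k-1} − q_k·t_k, so r_k = a·s_k + b·t_k at every step:
  q = 1: r = 138, s = 1 − 1·0 = 1, t = 0 − 1·1 = -1  (check: 334·1 + 196·(-1) = 138)
  q = 1: r = 58, s = 0 − 1·1 = -1, t = 1 − 1·(-1) = 2  (check: 334·(-1) + 196·2 = 58)
  q = 2: r = 22, s = 1 − 2·(-1) = 3, t = -1 − 2·2 = -5  (check: 334·3 + 196·(-5) = 22)
  q = 2: r = 14, s = -1 − 2·3 = -7, t = 2 − 2·(-5) = 12  (check: 334·(-7) + 196·12 = 14)
  q = 1: r = 8, s = 3 − 1·(-7) = 10, t = -5 − 1·12 = -17  (check: 334·10 + 196·(-17) = 8)
  q = 1: r = 6, s = -7 − 1·10 = -17, t = 12 − 1·(-17) = 29  (check: 334·(-17) + 196·29 = 6)
  q = 1: r = 2, s = 10 − 1·(-17) = 27, t = -17 − 1·29 = -46  (check: 334·27 + 196·(-46) = 2)
The row with r = 2 (the gcd) gives the Bezout coefficients s = 27, t = -46.
Result: 334 · (27) + 196 · (-46) = 2.

gcd(334, 196) = 2; s = 27, t = -46 (check: 334·27 + 196·(-46) = 2).


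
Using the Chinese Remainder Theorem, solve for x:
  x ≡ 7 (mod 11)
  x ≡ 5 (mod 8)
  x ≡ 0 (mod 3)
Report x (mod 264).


Moduli 11, 8, 3 are pairwise coprime; by CRT there is a unique solution modulo M = 11 · 8 · 3 = 264.
Solve pairwise, accumulating the modulus:
  Start with x ≡ 7 (mod 11).
  Combine with x ≡ 5 (mod 8): since gcd(11, 8) = 1, we get a unique residue mod 88.
    Write x = 7 + 11·t and substitute into x ≡ 5 (mod 8): 11·t ≡ 5 − 7 = -2 (mod 8).
    Reduce coefficients mod 8: 3·t ≡ 6 (mod 8).
    The inverse of 3 mod 8 is 3 (since 3·3 = 9 = 1·8 + 1), so t ≡ 3·6 = 18 ≡ 2 (mod 8).
    Then x = 7 + 11·2 = 29, valid modulo lcm(11, 8) = 88: x ≡ 29 (mod 88).
  Combine with x ≡ 0 (mod 3): since gcd(88, 3) = 1, we get a unique residue mod 264.
    Write x = 29 + 88·t and substitute into x ≡ 0 (mod 3): 88·t ≡ 0 − 29 = -29 (mod 3).
    Reduce coefficients mod 3: 1·t ≡ 1 (mod 3).
    So t ≡ 1 (mod 3).
    Then x = 29 + 88·1 = 117, valid modulo lcm(88, 3) = 264: x ≡ 117 (mod 264).
Verify: 117 mod 11 = 7 ✓, 117 mod 8 = 5 ✓, 117 mod 3 = 0 ✓.

x ≡ 117 (mod 264).


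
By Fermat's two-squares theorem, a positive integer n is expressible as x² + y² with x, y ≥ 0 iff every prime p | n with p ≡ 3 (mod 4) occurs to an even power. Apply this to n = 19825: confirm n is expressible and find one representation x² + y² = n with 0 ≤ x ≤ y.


Step 1: Factor n = 19825 = 5^2 · 13 · 61.
Step 2: Check the mod-4 condition on each prime factor: 5 ≡ 1 (mod 4), exponent 2; 13 ≡ 1 (mod 4), exponent 1; 61 ≡ 1 (mod 4), exponent 1.
All primes ≡ 3 (mod 4) appear to even exponent (or don't appear), so by the two-squares theorem n IS expressible as a sum of two squares.
Step 3: Build a representation. Group n = k² · m with k = 5 and m = 13 · 61 = 793 (a product of primes ≡ 1 (mod 4)); a representation of m scales to one of n via (k·x)² + (k·y)² = k²(x² + y²). Each prime p ≡ 1 (mod 4) is itself a sum of two squares; find a² by testing p − a² for a perfect square:
  13: 13 − 1² = 12, 13 − 2² = 9 = 3² ⇒ 13 = 2² + 3².
  61: 61 − 1² = 60, 61 − 2² = 57, 61 − 3² = 52, 61 − 4² = 45, 61 − 5² = 36 = 6² ⇒ 61 = 5² + 6².
  Combine using the Brahmagupta–Fibonacci identity (a² + b²)(c² + d²) = (ac − bd)² + (ad + bc)² = (ac + bd)² + (ad − bc)²:
  13 · 61 = 793: from (2² + 3²)(5² + 6²), take (2·5 − 3·6, 2·6 + 3·5) = (10 − 18, 12 + 15) = (-8, 27); dropping signs (only squares matter) gives (8, 27); check 8² + 27² = 64 + 729 = 793 ✓.
  Scale by k = 5: (5·8, 5·27) = (40, 135).
Step 4: Order so x ≤ y and verify: 40² + 135² = 1600 + 18225 = 19825 = n. ✓

n = 19825 = 40² + 135² (one valid representation with x ≤ y).


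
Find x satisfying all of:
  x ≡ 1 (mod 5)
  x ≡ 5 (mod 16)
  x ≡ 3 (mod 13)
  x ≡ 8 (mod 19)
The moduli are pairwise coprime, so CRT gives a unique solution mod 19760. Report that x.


Product of moduli M = 5 · 16 · 13 · 19 = 19760.
Merge one congruence at a time:
  Start: x ≡ 1 (mod 5).
  Combine with x ≡ 5 (mod 16); new modulus lcm = 80.
    Write x = 1 + 5·t and substitute into x ≡ 5 (mod 16): 5·t ≡ 5 − 1 = 4 (mod 16).
    The inverse of 5 mod 16 is 13 (since 5·13 = 65 = 4·16 + 1), so t ≡ 13·4 = 52 ≡ 4 (mod 16).
    Then x = 1 + 5·4 = 21, valid modulo lcm(5, 16) = 80: x ≡ 21 (mod 80).
  Combine with x ≡ 3 (mod 13); new modulus lcm = 1040.
    Write x = 21 + 80·t and substitute into x ≡ 3 (mod 13): 80·t ≡ 3 − 21 = -18 (mod 13).
    Reduce coefficients mod 13: 2·t ≡ 8 (mod 13).
    The inverse of 2 mod 13 is 7 (since 2·7 = 14 = 1·13 + 1), so t ≡ 7·8 = 56 ≡ 4 (mod 13).
    Then x = 21 + 80·4 = 341, valid modulo lcm(80, 13) = 1040: x ≡ 341 (mod 1040).
  Combine with x ≡ 8 (mod 19); new modulus lcm = 19760.
    Write x = 341 + 1040·t and substitute into x ≡ 8 (mod 19): 1040·t ≡ 8 − 341 = -333 (mod 19).
    Reduce coefficients mod 19: 14·t ≡ 9 (mod 19).
    The inverse of 14 mod 19 is 15 (since 14·15 = 210 = 11·19 + 1), so t ≡ 15·9 = 135 ≡ 2 (mod 19).
    Then x = 341 + 1040·2 = 2421, valid modulo lcm(1040, 19) = 19760: x ≡ 2421 (mod 19760).
Verify against each original: 2421 mod 5 = 1, 2421 mod 16 = 5, 2421 mod 13 = 3, 2421 mod 19 = 8.

x ≡ 2421 (mod 19760).


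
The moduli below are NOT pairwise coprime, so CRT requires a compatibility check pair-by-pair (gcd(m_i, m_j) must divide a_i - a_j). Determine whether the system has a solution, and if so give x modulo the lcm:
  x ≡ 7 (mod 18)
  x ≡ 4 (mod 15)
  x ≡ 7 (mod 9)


Moduli 18, 15, 9 are not pairwise coprime, so CRT works modulo lcm(m_i) when all pairwise compatibility conditions hold.
Pairwise compatibility: gcd(m_i, m_j) must divide a_i - a_j for every pair.
Merge one congruence at a time:
  Start: x ≡ 7 (mod 18).
  Combine with x ≡ 4 (mod 15): gcd(18, 15) = 3; 4 - 7 = -3, which IS divisible by 3, so compatible.
    Write x = 7 + 18·t and substitute into x ≡ 4 (mod 15): 18·t ≡ 4 − 7 = -3 (mod 15).
    Divide the congruence (and modulus) by g = 3: 6·t ≡ -1 (mod 5).
    Reduce coefficients mod 5: 1·t ≡ 4 (mod 5).
    So t ≡ 4 (mod 5).
    Then x = 7 + 18·4 = 79, valid modulo lcm(18, 15) = 90: x ≡ 79 (mod 90).
  Combine with x ≡ 7 (mod 9): gcd(90, 9) = 9; 7 - 79 = -72, which IS divisible by 9, so compatible.
    Write x = 79 + 90·t and substitute into x ≡ 7 (mod 9): 90·t ≡ 7 − 79 = -72 (mod 9).
    Divide the congruence (and modulus) by g = 9: 10·t ≡ -8 (mod 1).
    Modulo 1 every t works; take t = 0.
    Then x = 79 + 90·0 = 79, valid modulo lcm(90, 9) = 90: x ≡ 79 (mod 90).
Verify: 79 mod 18 = 7, 79 mod 15 = 4, 79 mod 9 = 7.

x ≡ 79 (mod 90).


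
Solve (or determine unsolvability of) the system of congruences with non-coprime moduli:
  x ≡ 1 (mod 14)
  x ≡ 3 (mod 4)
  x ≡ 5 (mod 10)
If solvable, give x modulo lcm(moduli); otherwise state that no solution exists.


Moduli 14, 4, 10 are not pairwise coprime, so CRT works modulo lcm(m_i) when all pairwise compatibility conditions hold.
Pairwise compatibility: gcd(m_i, m_j) must divide a_i - a_j for every pair.
Merge one congruence at a time:
  Start: x ≡ 1 (mod 14).
  Combine with x ≡ 3 (mod 4): gcd(14, 4) = 2; 3 - 1 = 2, which IS divisible by 2, so compatible.
    Write x = 1 + 14·t and substitute into x ≡ 3 (mod 4): 14·t ≡ 3 − 1 = 2 (mod 4).
    Divide the congruence (and modulus) by g = 2: 7·t ≡ 1 (mod 2).
    Reduce coefficients mod 2: 1·t ≡ 1 (mod 2).
    So t ≡ 1 (mod 2).
    Then x = 1 + 14·1 = 15, valid modulo lcm(14, 4) = 28: x ≡ 15 (mod 28).
  Combine with x ≡ 5 (mod 10): gcd(28, 10) = 2; 5 - 15 = -10, which IS divisible by 2, so compatible.
    Write x = 15 + 28·t and substitute into x ≡ 5 (mod 10): 28·t ≡ 5 − 15 = -10 (mod 10).
    Divide the congruence (and modulus) by g = 2: 14·t ≡ -5 (mod 5).
    Reduce coefficients mod 5: 4·t ≡ 0 (mod 5).
    The inverse of 4 mod 5 is 4 (since 4·4 = 16 = 3·5 + 1), so t ≡ 4·0 = 0 ≡ 0 (mod 5).
    Then x = 15 + 28·0 = 15, valid modulo lcm(28, 10) = 140: x ≡ 15 (mod 140).
Verify: 15 mod 14 = 1, 15 mod 4 = 3, 15 mod 10 = 5.

x ≡ 15 (mod 140).


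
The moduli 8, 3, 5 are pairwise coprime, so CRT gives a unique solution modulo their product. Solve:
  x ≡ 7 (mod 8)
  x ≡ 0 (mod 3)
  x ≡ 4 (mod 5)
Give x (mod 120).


Moduli 8, 3, 5 are pairwise coprime; by CRT there is a unique solution modulo M = 8 · 3 · 5 = 120.
Solve pairwise, accumulating the modulus:
  Start with x ≡ 7 (mod 8).
  Combine with x ≡ 0 (mod 3): since gcd(8, 3) = 1, we get a unique residue mod 24.
    Write x = 7 + 8·t and substitute into x ≡ 0 (mod 3): 8·t ≡ 0 − 7 = -7 (mod 3).
    Reduce coefficients mod 3: 2·t ≡ 2 (mod 3).
    The inverse of 2 mod 3 is 2 (since 2·2 = 4 = 1·3 + 1), so t ≡ 2·2 = 4 ≡ 1 (mod 3).
    Then x = 7 + 8·1 = 15, valid modulo lcm(8, 3) = 24: x ≡ 15 (mod 24).
  Combine with x ≡ 4 (mod 5): since gcd(24, 5) = 1, we get a unique residue mod 120.
    Write x = 15 + 24·t and substitute into x ≡ 4 (mod 5): 24·t ≡ 4 − 15 = -11 (mod 5).
    Reduce coefficients mod 5: 4·t ≡ 4 (mod 5).
    The inverse of 4 mod 5 is 4 (since 4·4 = 16 = 3·5 + 1), so t ≡ 4·4 = 16 ≡ 1 (mod 5).
    Then x = 15 + 24·1 = 39, valid modulo lcm(24, 5) = 120: x ≡ 39 (mod 120).
Verify: 39 mod 8 = 7 ✓, 39 mod 3 = 0 ✓, 39 mod 5 = 4 ✓.

x ≡ 39 (mod 120).


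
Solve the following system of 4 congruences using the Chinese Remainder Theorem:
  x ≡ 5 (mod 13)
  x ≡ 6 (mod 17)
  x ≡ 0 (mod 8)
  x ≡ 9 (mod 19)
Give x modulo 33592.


Product of moduli M = 13 · 17 · 8 · 19 = 33592.
Merge one congruence at a time:
  Start: x ≡ 5 (mod 13).
  Combine with x ≡ 6 (mod 17); new modulus lcm = 221.
    Write x = 5 + 13·t and substitute into x ≡ 6 (mod 17): 13·t ≡ 6 − 5 = 1 (mod 17).
    The inverse of 13 mod 17 is 4 (since 13·4 = 52 = 3·17 + 1), so t ≡ 4·1 = 4 ≡ 4 (mod 17).
    Then x = 5 + 13·4 = 57, valid modulo lcm(13, 17) = 221: x ≡ 57 (mod 221).
  Combine with x ≡ 0 (mod 8); new modulus lcm = 1768.
    Write x = 57 + 221·t and substitute into x ≡ 0 (mod 8): 221·t ≡ 0 − 57 = -57 (mod 8).
    Reduce coefficients mod 8: 5·t ≡ 7 (mod 8).
    The inverse of 5 mod 8 is 5 (since 5·5 = 25 = 3·8 + 1), so t ≡ 5·7 = 35 ≡ 3 (mod 8).
    Then x = 57 + 221·3 = 720, valid modulo lcm(221, 8) = 1768: x ≡ 720 (mod 1768).
  Combine with x ≡ 9 (mod 19); new modulus lcm = 33592.
    Write x = 720 + 1768·t and substitute into x ≡ 9 (mod 19): 1768·t ≡ 9 − 720 = -711 (mod 19).
    Reduce coefficients mod 19: 1·t ≡ 11 (mod 19).
    So t ≡ 11 (mod 19).
    Then x = 720 + 1768·11 = 20168, valid modulo lcm(1768, 19) = 33592: x ≡ 20168 (mod 33592).
Verify against each original: 20168 mod 13 = 5, 20168 mod 17 = 6, 20168 mod 8 = 0, 20168 mod 19 = 9.

x ≡ 20168 (mod 33592).


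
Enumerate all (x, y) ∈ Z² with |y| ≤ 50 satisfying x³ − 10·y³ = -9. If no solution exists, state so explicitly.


The equation is x³ - 10y³ = -9. For fixed y, x³ = 10·y³ − 9, so a solution requires the RHS to be a perfect cube.
Strategy: iterate y from -50 to 50, compute RHS = 10·y³ − 9, and check whether it is a (positive or negative) perfect cube.
Check small values of y:
  y = 0: RHS = -9 is not a perfect cube.
  y = 1: RHS = 1 = (1)³ ⇒ x = 1 works.
  y = -1: RHS = -19 is not a perfect cube.
  y = 2: RHS = 71 is not a perfect cube.
  y = -2: RHS = -89 is not a perfect cube.
  y = 3: RHS = 261 is not a perfect cube.
  y = -3: RHS = -279 is not a perfect cube.
Continuing the search up to |y| = 50 finds no further solutions beyond those listed.
Collected solutions: (1, 1).

Solutions (with |y| ≤ 50): (1, 1).


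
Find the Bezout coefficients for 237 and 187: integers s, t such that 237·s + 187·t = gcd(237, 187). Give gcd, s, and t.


Euclidean algorithm on (237, 187) — divide until remainder is 0:
  237 = 1 · 187 + 50
  187 = 3 · 50 + 37
  50 = 1 · 37 + 13
  37 = 2 · 13 + 11
  13 = 1 · 11 + 2
  11 = 5 · 2 + 1
  2 = 2 · 1 + 0
gcd(237, 187) = 1.
Track Bezout coefficients alongside the remainders: start with r₀ = 237 = a·1 + b·0 (s = 1, t = 0) and r₁ = 187 = a·0 + b·1 (s = 0, t = 1); each new remainder r_{k+1} = r_{k-1} − q_k·r_k inherits s_{k+1} = s_{k-1} − q_k·s_k, t_{k+1} = t_{k-1} − q_k·t_k, so r_k = a·s_k + b·t_k at every step:
  q = 1: r = 50, s = 1 − 1·0 = 1, t = 0 − 1·1 = -1  (check: 237·1 + 187·(-1) = 50)
  q = 3: r = 37, s = 0 − 3·1 = -3, t = 1 − 3·(-1) = 4  (check: 237·(-3) + 187·4 = 37)
  q = 1: r = 13, s = 1 − 1·(-3) = 4, t = -1 − 1·4 = -5  (check: 237·4 + 187·(-5) = 13)
  q = 2: r = 11, s = -3 − 2·4 = -11, t = 4 − 2·(-5) = 14  (check: 237·(-11) + 187·14 = 11)
  q = 1: r = 2, s = 4 − 1·(-11) = 15, t = -5 − 1·14 = -19  (check: 237·15 + 187·(-19) = 2)
  q = 5: r = 1, s = -11 − 5·15 = -86, t = 14 − 5·(-19) = 109  (check: 237·(-86) + 187·109 = 1)
The row with r = 1 (the gcd) gives the Bezout coefficients s = -86, t = 109.
Result: 237 · (-86) + 187 · (109) = 1.

gcd(237, 187) = 1; s = -86, t = 109 (check: 237·(-86) + 187·109 = 1).
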